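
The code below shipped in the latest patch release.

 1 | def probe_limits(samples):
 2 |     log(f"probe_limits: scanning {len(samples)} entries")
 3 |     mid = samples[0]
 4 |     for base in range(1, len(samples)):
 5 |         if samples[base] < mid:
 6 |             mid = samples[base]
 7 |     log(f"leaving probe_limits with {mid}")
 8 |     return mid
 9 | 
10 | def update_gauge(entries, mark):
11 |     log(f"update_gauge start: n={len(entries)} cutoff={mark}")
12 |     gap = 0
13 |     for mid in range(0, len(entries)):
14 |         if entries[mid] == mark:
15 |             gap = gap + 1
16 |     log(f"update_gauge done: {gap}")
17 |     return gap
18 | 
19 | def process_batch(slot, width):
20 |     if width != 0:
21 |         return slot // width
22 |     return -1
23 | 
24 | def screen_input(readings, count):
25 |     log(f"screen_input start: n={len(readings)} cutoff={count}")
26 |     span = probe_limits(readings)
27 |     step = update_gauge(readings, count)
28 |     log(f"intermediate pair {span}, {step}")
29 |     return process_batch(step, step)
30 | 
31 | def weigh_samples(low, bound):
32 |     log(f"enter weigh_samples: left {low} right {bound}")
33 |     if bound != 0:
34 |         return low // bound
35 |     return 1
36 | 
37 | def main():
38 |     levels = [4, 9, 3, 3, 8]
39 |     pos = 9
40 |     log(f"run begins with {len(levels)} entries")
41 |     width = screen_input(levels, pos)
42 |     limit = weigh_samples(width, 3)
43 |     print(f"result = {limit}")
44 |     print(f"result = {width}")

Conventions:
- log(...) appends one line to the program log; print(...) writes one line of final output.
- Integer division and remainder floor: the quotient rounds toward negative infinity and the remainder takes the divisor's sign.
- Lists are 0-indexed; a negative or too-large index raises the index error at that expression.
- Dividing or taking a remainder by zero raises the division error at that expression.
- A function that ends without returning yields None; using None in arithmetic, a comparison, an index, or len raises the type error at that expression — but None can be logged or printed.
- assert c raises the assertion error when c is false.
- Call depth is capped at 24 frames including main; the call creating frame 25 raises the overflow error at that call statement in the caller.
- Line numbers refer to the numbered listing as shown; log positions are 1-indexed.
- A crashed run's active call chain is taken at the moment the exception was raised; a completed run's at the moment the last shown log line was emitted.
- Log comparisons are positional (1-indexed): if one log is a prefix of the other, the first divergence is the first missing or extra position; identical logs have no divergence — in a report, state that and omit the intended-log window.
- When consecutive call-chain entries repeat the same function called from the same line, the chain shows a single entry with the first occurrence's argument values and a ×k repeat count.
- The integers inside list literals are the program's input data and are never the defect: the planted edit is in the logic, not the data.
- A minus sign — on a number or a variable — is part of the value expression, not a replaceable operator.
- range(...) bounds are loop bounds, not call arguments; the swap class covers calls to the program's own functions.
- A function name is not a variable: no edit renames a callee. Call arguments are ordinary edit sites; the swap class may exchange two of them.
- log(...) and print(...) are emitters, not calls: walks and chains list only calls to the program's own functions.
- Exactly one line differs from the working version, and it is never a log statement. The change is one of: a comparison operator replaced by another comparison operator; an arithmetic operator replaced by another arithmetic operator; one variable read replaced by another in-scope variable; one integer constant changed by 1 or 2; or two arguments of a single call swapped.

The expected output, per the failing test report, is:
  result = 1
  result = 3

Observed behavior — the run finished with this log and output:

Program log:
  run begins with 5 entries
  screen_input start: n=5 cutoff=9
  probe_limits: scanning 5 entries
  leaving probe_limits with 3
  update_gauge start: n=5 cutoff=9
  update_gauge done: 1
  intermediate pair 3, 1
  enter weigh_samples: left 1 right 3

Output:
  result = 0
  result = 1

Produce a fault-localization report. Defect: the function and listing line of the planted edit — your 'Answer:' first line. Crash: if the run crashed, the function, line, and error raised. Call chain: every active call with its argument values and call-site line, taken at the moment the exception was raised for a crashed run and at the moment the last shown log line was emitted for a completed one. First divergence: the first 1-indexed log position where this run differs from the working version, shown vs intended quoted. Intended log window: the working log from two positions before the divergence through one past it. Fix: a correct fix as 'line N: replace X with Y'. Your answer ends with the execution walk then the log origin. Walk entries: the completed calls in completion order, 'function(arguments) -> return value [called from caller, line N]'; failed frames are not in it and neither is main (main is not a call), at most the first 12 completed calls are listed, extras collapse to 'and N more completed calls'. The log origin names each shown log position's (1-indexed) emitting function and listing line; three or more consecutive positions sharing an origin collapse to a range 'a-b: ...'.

Answer: the defect is in screen_input at line 29.
Core observation: Everything matches until log position 8, which reads 'enter weigh_samples: left 1 right 3' in place of 'enter weigh_samples: left 3 right 3'.
Call chain: main -> weigh_samples(1, 3) (called at line 42).
First divergence: at position 8 the run shows 'enter weigh_samples: left 1 right 3' where the working version logs 'enter weigh_samples: left 3 right 3'.
Intended log window:
  6: update_gauge done: 1
  7: intermediate pair 3, 1
  8: enter weigh_samples: left 3 right 3
Execution walk:
  probe_limits([4, 9, 3, 3, 8]) -> 3  [called from screen_input, line 26]
  update_gauge([4, 9, 3, 3, 8], 9) -> 1  [called from screen_input, line 27]
  process_batch(1, 1) -> 1  [called from screen_input, line 29]
  screen_input([4, 9, 3, 3, 8], 9) -> 1  [called from main, line 41]
  weigh_samples(1, 3) -> 0  [called from main, line 42]
Log line origins:
  1: logged in main at line 40
  2: logged in screen_input at line 25
  3: logged in probe_limits at line 2
  4: logged in probe_limits at line 7
  5: logged in update_gauge at line 11
  6: logged in update_gauge at line 16
  7: logged in screen_input at line 28
  8: logged in weigh_samples at line 32
A correct fix: line 29: replace `process_batch(step, step)` with `process_batch(span, step)`.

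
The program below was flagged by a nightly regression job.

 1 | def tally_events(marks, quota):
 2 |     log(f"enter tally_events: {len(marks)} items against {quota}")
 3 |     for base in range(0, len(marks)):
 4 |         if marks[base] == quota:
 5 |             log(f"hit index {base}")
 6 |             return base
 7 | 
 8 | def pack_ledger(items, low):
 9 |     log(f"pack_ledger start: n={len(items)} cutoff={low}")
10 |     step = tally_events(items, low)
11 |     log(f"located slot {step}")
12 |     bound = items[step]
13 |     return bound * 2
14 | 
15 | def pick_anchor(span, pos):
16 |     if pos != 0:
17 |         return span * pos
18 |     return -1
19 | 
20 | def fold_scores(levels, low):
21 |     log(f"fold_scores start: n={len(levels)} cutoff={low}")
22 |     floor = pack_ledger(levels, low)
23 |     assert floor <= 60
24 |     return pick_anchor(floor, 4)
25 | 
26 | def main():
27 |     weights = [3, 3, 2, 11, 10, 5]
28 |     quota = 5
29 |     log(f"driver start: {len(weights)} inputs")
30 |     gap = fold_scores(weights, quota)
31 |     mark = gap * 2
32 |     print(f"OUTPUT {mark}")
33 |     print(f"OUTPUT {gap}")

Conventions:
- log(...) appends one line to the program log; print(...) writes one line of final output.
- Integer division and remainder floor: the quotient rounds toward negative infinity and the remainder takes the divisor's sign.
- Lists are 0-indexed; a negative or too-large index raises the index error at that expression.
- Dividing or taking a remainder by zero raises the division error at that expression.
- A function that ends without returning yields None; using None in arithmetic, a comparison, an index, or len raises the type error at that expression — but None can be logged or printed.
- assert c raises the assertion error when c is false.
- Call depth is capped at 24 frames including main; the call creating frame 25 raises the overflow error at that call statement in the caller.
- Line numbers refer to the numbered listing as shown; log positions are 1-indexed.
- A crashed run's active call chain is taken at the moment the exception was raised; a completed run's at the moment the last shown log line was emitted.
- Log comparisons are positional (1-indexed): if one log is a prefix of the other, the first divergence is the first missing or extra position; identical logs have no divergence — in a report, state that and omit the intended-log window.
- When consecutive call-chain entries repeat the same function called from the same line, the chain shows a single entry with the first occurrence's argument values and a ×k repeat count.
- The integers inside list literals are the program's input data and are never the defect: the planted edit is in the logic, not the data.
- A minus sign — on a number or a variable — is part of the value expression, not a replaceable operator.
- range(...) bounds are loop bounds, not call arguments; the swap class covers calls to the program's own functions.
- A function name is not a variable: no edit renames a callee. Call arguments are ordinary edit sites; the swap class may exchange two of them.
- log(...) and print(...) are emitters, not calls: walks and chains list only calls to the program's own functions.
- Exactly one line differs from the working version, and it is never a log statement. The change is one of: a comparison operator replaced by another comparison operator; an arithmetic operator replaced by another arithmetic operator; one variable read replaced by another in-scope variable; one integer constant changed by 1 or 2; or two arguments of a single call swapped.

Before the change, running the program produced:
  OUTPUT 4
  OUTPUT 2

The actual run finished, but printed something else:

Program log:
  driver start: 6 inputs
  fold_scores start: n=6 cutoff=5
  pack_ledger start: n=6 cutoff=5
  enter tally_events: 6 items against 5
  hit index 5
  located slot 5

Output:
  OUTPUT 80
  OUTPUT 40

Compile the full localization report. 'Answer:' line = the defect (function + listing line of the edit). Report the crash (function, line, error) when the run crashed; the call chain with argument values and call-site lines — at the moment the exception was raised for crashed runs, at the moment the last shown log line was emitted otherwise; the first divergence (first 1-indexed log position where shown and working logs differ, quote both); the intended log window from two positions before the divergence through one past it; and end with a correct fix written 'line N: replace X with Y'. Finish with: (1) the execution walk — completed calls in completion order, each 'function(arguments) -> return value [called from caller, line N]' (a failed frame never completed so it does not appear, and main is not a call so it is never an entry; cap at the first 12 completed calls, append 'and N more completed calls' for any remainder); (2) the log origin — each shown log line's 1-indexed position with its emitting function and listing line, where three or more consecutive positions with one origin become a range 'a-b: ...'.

Answer: the defect is in pick_anchor at line 17.
The tell: Every logged value matches the working version; the printed result is what differs.
Call chain: main -> fold_scores([3, 3, 2, 11, 10, 5], 5) (called at line 30) -> pack_ledger([3, 3, 2, 11, 10, 5], 5) (called at line 22).
First divergence: none; the two logs match at every position.
Execution walk:
  tally_events([3, 3, 2, 11, 10, 5], 5) -> 5  [called from pack_ledger, line 10]
  pack_ledger([3, 3, 2, 11, 10, 5], 5) -> 10  [called from fold_scores, line 22]
  pick_anchor(10, 4) -> 40  [called from fold_scores, line 24]
  fold_scores([3, 3, 2, 11, 10, 5], 5) -> 40  [called from main, line 30]
Log origin:
  1 — main, line 29
  2 — fold_scores, line 21
  3 — pack_ledger, line 9
  4 — tally_events, line 2
  5 — tally_events, line 5
  6 — pack_ledger, line 11
A correct fix: line 17: replace `*` with `//`.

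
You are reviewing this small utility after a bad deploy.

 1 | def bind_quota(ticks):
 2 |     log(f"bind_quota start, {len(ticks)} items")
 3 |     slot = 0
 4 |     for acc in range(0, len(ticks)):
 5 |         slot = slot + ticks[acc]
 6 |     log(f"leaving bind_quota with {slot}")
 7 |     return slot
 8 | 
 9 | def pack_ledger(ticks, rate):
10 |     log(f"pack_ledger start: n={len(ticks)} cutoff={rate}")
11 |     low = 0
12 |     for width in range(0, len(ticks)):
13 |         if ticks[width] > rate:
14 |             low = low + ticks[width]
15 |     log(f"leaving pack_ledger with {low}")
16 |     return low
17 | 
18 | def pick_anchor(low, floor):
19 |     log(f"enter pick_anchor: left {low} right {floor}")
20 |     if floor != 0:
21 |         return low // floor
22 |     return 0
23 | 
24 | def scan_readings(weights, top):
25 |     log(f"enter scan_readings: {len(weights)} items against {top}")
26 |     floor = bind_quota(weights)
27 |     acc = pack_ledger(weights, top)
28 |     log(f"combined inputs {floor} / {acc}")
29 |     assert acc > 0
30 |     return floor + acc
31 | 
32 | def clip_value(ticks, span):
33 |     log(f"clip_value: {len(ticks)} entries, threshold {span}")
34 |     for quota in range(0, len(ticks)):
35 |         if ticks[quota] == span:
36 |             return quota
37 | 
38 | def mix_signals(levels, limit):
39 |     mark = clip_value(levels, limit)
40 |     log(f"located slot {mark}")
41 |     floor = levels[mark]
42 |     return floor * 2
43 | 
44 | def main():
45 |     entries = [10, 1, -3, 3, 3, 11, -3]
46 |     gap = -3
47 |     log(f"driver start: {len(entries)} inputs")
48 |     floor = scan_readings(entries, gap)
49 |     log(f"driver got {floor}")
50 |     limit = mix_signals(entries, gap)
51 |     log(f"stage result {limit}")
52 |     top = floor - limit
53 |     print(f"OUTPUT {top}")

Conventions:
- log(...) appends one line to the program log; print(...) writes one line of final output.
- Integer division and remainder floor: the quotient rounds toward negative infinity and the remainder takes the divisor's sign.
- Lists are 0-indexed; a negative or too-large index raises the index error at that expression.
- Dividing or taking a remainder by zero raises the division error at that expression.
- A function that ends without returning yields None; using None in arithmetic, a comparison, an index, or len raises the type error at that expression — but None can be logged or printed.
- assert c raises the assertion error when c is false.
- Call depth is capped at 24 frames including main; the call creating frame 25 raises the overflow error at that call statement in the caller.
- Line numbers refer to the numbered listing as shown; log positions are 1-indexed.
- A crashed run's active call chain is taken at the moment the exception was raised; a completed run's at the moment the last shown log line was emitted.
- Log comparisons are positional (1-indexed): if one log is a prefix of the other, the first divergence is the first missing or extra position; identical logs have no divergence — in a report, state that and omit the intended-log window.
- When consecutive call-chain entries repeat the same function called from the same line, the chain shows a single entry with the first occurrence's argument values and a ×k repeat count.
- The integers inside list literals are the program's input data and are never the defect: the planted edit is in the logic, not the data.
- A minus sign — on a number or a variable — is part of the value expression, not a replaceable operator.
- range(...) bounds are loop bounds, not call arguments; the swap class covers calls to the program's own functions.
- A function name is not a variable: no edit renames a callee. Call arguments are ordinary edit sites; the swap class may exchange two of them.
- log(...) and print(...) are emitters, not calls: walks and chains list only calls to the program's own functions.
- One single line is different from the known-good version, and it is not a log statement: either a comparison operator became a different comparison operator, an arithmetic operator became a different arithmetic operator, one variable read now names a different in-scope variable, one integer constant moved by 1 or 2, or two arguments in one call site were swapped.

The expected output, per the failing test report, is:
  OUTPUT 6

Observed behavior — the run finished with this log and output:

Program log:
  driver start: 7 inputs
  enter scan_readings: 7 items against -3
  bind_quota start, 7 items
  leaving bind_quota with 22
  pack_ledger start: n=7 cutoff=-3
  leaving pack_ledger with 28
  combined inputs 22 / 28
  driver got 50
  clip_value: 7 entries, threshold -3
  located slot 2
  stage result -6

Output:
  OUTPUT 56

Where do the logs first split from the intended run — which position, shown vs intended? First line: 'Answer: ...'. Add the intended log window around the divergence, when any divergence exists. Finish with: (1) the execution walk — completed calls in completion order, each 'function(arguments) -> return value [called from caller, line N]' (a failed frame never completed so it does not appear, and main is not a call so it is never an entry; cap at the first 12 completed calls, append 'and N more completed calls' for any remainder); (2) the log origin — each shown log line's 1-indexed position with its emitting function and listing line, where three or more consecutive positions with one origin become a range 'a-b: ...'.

Answer: position 8 — the shown line 'driver got 50' should read 'driver got 0'.
Intended log window:
  6: leaving pack_ledger with 28
  7: combined inputs 22 / 28
  8: driver got 0
  9: clip_value: 7 entries, threshold -3
Execution walk:
  bind_quota([10, 1, -3, 3, 3, 11, -3]) -> 22  [called from scan_readings, line 26]
  pack_ledger([10, 1, -3, 3, 3, 11, -3], -3) -> 28  [called from scan_readings, line 27]
  scan_readings([10, 1, -3, 3, 3, 11, -3], -3) -> 50  [called from main, line 48]
  clip_value([10, 1, -3, 3, 3, 11, -3], -3) -> 2  [called from mix_signals, line 39]
  mix_signals([10, 1, -3, 3, 3, 11, -3], -3) -> -6  [called from main, line 50]
Log origin:
  1: logged in main at line 47
  2: logged in scan_readings at line 25
  3: logged in bind_quota at line 2
  4: logged in bind_quota at line 6
  5: logged in pack_ledger at line 10
  6: logged in pack_ledger at line 15
  7: logged in scan_readings at line 28
  8: logged in main at line 49
  9: logged in clip_value at line 33
  10: logged in mix_signals at line 40
  11: logged in main at line 51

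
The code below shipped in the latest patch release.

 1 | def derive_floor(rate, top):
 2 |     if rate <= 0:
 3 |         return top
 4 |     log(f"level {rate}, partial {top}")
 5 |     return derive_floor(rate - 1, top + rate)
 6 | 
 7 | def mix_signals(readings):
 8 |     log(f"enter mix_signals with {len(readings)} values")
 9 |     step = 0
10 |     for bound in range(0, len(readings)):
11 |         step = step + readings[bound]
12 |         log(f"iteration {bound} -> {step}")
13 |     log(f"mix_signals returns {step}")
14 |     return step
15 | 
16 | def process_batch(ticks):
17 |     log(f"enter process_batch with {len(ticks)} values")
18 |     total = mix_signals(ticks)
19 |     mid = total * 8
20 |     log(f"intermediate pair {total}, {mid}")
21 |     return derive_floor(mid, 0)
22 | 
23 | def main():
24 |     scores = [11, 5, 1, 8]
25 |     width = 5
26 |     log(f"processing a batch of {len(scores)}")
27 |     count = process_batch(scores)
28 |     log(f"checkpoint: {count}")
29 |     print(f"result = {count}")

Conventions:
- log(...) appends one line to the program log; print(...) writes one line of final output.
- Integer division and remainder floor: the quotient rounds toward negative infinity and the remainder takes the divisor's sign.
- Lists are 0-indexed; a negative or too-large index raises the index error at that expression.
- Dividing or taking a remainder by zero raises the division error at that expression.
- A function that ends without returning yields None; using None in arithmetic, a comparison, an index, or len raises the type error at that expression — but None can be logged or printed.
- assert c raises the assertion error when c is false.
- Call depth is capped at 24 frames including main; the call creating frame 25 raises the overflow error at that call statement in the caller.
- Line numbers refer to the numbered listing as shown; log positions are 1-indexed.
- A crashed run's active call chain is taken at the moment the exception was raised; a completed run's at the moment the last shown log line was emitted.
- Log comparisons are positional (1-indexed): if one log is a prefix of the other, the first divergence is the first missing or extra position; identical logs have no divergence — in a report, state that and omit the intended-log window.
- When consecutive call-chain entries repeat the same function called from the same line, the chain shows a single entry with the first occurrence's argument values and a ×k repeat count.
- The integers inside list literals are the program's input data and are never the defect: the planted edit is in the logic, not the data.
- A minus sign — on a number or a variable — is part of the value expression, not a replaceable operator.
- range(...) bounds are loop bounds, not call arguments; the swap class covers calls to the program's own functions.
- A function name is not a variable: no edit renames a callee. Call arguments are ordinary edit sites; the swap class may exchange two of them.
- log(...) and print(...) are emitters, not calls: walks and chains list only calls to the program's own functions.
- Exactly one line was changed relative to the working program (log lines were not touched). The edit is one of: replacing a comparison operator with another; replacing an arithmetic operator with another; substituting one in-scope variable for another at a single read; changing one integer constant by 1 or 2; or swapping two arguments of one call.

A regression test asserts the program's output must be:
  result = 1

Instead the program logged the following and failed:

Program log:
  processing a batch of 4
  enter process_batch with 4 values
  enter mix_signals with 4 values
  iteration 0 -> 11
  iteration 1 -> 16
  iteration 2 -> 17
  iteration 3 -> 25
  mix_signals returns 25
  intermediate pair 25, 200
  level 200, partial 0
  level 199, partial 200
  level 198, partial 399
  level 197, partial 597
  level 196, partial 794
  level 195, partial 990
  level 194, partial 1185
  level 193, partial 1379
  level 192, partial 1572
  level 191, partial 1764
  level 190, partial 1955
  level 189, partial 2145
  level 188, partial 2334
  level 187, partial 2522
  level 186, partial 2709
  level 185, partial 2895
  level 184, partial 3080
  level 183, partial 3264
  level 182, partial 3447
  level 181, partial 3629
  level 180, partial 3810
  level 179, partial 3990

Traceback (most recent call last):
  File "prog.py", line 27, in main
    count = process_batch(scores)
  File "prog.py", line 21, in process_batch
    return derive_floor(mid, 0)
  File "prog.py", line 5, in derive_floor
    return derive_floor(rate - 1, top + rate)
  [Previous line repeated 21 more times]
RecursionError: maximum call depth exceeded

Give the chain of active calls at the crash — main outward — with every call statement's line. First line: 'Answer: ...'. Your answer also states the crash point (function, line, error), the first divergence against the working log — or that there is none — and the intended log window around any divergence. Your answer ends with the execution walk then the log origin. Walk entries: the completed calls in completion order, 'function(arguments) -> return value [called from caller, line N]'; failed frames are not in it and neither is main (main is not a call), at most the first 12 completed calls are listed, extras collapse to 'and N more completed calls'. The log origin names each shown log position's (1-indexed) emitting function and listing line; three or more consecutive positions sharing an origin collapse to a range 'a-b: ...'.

Answer: main -> process_batch (called at line 27) -> derive_floor (called at line 21) -> derive_floor (called at line 5) ×21.
The tell: Position 9 is the first bad log line: 'intermediate pair 25, 200' should read 'intermediate pair 25, 1'.
Crash: derive_floor, line 5, RecursionError.
First divergence: at position 9 the run shows 'intermediate pair 25, 200' where the working version logs 'intermediate pair 25, 1'.
Intended log window:
  7: iteration 3 -> 25
  8: mix_signals returns 25
  9: intermediate pair 25, 1
  10: level 1, partial 0
Execution walk:
  mix_signals([11, 5, 1, 8]) -> 25  [called from process_batch, line 18]
Origin of each log line:
  1: from main, line 26
  2: from process_batch, line 17
  3: from mix_signals, line 8
  4-7: from mix_signals, line 12
  8: from mix_signals, line 13
  9: from process_batch, line 20
  10-31: from derive_floor, line 4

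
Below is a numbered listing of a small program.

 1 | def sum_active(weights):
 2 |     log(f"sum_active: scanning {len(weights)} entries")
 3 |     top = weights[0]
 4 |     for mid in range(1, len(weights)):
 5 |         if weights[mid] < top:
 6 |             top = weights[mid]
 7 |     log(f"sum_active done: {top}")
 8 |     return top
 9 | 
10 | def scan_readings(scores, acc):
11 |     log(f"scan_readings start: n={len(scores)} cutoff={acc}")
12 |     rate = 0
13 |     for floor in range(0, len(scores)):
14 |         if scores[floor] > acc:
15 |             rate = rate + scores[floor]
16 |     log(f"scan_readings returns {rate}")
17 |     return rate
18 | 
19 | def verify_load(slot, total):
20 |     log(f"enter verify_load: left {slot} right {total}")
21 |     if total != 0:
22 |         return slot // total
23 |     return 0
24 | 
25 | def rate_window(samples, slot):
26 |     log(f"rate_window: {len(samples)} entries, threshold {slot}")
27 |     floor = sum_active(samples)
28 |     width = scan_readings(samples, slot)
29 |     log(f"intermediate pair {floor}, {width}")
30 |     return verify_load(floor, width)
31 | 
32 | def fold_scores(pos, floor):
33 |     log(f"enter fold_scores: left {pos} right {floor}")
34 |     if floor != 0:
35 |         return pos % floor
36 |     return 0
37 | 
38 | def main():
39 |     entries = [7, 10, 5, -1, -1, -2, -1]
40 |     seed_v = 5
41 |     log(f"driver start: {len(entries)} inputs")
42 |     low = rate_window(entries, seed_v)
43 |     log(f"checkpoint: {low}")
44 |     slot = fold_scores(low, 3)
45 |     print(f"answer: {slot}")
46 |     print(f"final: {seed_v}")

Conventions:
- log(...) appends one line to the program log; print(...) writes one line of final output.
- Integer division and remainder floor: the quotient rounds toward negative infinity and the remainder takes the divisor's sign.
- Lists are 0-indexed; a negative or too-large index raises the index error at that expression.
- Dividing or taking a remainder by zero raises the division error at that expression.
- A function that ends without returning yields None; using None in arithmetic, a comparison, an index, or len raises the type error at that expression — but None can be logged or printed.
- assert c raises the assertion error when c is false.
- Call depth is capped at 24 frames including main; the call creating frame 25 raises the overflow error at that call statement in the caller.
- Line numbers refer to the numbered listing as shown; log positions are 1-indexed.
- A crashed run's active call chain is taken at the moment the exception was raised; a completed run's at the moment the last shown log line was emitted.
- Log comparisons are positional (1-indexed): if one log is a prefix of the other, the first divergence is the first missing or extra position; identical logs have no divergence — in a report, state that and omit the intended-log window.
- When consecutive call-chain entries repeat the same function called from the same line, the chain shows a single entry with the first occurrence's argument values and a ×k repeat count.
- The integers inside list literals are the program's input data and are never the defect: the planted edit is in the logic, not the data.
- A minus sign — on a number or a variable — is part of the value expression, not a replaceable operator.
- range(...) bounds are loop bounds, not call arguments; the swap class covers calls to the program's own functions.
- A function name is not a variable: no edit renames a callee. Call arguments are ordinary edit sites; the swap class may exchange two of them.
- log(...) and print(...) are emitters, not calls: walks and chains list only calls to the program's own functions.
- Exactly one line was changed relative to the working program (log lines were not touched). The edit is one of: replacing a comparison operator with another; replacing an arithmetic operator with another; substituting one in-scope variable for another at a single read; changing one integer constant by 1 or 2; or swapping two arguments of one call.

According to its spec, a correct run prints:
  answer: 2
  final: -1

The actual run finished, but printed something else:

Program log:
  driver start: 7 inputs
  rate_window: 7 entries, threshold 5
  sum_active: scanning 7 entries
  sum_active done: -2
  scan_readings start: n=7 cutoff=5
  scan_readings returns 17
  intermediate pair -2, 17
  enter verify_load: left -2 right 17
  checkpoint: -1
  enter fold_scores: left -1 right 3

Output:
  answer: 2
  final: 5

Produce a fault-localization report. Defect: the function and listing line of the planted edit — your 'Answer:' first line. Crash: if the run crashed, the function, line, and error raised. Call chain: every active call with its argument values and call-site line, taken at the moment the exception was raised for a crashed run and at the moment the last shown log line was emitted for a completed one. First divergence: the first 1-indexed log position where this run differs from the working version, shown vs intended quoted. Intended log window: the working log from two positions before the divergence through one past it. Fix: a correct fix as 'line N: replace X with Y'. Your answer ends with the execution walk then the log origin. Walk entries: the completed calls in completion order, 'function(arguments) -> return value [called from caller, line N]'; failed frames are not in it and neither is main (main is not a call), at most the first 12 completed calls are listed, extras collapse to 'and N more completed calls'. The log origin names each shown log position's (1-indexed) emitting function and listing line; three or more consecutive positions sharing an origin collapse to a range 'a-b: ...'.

Answer: the defect is in main at line 46.
Key observation: Nothing in the log betrays the bug — only the output does.
Call chain: main -> fold_scores(-1, 3) (called at line 44).
First divergence: there is none — every log position agrees.
Execution walk:
  sum_active([7, 10, 5, -1, -1, -2, -1]) -> -2  [called from rate_window, line 27]
  scan_readings([7, 10, 5, -1, -1, -2, -1], 5) -> 17  [called from rate_window, line 28]
  verify_load(-2, 17) -> -1  [called from rate_window, line 30]
  rate_window([7, 10, 5, -1, -1, -2, -1], 5) -> -1  [called from main, line 42]
  fold_scores(-1, 3) -> 2  [called from main, line 44]
Origin of each log line:
  1 — main, line 41
  2 — rate_window, line 26
  3 — sum_active, line 2
  4 — sum_active, line 7
  5 — scan_readings, line 11
  6 — scan_readings, line 16
  7 — rate_window, line 29
  8 — verify_load, line 20
  9 — main, line 43
  10 — fold_scores, line 33
A correct fix: line 46: replace `seed_v` with `low`.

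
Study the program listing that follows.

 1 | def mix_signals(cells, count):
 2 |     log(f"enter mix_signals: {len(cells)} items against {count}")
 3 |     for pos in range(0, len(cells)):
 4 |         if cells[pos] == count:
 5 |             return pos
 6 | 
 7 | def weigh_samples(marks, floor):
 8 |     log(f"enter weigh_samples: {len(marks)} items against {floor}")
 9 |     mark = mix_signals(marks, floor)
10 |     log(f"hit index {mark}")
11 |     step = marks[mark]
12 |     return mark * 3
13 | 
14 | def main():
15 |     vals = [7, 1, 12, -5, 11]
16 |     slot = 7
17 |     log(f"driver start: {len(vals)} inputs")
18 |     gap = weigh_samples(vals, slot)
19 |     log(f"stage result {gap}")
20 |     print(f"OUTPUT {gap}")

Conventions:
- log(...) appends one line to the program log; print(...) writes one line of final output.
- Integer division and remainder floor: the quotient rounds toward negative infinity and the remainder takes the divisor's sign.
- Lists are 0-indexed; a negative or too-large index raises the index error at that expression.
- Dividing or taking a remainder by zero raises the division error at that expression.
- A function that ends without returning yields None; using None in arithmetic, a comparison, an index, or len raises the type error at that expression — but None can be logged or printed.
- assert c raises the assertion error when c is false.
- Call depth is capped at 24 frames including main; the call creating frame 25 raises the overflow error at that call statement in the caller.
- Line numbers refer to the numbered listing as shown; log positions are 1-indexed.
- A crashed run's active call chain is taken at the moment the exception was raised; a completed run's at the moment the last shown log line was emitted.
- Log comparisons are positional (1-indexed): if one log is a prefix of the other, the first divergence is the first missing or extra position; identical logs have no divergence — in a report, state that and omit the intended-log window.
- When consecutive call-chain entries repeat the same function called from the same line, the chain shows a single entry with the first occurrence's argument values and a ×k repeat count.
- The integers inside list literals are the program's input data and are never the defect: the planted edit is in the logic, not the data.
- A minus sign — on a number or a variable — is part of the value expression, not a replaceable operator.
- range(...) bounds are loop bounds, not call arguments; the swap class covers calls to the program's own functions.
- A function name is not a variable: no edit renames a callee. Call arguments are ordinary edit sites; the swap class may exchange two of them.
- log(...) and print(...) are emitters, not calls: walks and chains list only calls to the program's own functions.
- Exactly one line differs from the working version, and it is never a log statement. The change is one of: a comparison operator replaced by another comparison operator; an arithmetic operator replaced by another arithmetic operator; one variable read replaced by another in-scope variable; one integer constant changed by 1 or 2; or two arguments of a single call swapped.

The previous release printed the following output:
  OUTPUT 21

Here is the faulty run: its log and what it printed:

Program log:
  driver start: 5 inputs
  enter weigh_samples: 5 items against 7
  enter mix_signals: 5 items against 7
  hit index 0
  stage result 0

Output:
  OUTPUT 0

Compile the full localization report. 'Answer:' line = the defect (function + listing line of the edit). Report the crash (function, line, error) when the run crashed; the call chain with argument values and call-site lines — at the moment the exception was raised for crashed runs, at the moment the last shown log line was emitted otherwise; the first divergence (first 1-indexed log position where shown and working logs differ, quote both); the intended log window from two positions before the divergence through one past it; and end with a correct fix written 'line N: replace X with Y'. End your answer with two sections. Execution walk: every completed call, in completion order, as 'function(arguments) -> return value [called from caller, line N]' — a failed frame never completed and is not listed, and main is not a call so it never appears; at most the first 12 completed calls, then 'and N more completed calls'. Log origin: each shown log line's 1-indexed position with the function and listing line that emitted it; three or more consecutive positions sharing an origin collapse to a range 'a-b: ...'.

Answer: the defect is in weigh_samples at line 12.
The tell: The log first diverges at position 5: the faulty run prints 'stage result 0' where the working version prints 'stage result 21'.
Call chain: main.
First divergence: at position 5 the run shows 'stage result 0' where the working version logs 'stage result 21'.
Intended log window:
  3: enter mix_signals: 5 items against 7
  4: hit index 0
  5: stage result 21
Execution walk:
  mix_signals([7, 1, 12, -5, 11], 7) -> 0  [called from weigh_samples, line 9]
  weigh_samples([7, 1, 12, -5, 11], 7) -> 0  [called from main, line 18]
Log origin:
  1: logged in main at line 17
  2: logged in weigh_samples at line 8
  3: logged in mix_signals at line 2
  4: logged in weigh_samples at line 10
  5: logged in main at line 19
A correct fix: line 12: replace `mark` with `step`.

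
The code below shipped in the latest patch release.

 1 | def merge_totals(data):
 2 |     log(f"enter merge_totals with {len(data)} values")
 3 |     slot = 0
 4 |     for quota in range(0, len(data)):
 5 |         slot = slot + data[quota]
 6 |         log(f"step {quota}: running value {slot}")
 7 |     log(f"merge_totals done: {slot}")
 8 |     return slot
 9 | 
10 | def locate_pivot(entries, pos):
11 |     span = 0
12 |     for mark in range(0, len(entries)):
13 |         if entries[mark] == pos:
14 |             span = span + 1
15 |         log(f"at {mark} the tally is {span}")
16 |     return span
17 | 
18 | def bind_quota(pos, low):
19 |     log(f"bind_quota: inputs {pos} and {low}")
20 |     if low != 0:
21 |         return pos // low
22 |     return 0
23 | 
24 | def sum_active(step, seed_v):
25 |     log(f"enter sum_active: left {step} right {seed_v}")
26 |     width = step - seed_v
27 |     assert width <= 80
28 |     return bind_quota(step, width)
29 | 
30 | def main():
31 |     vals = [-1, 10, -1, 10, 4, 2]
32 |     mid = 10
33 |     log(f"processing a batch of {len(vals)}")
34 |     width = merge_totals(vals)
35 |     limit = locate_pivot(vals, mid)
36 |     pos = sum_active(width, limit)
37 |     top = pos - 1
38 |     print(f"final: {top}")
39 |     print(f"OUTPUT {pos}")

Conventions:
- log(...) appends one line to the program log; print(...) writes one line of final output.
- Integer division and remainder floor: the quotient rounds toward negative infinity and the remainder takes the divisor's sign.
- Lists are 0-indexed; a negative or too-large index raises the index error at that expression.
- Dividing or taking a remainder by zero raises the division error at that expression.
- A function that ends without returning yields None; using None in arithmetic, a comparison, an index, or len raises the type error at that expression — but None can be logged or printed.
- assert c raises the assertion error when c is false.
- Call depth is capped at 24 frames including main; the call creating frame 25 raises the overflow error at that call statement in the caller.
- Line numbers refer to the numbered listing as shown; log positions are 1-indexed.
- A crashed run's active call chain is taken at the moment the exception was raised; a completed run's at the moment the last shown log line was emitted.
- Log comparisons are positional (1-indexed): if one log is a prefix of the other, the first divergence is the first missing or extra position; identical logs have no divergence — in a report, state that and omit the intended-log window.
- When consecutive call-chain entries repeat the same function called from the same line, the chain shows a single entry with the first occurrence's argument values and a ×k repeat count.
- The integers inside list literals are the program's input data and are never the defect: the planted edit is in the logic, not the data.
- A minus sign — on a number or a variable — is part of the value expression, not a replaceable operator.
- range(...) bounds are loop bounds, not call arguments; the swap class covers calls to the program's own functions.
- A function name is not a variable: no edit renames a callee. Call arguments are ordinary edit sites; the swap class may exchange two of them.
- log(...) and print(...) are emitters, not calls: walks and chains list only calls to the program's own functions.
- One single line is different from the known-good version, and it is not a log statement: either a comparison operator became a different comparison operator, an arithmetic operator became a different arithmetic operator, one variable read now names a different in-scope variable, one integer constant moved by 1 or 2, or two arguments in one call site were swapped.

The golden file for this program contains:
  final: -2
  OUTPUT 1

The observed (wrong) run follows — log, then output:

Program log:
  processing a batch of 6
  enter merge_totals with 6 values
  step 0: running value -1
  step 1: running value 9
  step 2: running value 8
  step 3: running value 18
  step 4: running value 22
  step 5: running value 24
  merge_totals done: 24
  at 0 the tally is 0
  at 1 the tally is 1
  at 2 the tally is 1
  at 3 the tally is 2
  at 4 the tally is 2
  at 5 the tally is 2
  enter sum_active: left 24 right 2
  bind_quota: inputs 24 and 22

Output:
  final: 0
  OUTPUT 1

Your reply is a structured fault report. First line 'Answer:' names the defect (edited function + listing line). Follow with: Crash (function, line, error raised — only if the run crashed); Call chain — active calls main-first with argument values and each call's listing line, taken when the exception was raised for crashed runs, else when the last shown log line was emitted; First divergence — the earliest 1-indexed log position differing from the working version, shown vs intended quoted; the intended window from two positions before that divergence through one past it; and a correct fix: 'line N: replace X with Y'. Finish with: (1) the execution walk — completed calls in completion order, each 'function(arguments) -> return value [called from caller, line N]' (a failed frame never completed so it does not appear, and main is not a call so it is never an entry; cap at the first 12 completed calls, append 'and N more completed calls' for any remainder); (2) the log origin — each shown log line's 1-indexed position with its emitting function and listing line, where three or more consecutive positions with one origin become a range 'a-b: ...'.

Answer: the defect is in main at line 37.
Key observation: The logs agree in full; only the final output differs.
Call chain: main -> sum_active(24, 2) (called at line 36) -> bind_quota(24, 22) (called at line 28).
First divergence: none — the logs agree in full.
Execution walk:
  merge_totals([-1, 10, -1, 10, 4, 2]) -> 24  [called from main, line 34]
  locate_pivot([-1, 10, -1, 10, 4, 2], 10) -> 2  [called from main, line 35]
  bind_quota(24, 22) -> 1  [called from sum_active, line 28]
  sum_active(24, 2) -> 1  [called from main, line 36]
Origin of each log line:
  1: from main, line 33
  2: from merge_totals, line 2
  3-8: from merge_totals, line 6
  9: from merge_totals, line 7
  10-15: from locate_pivot, line 15
  16: from sum_active, line 25
  17: from bind_quota, line 19
A correct fix: line 37: replace `1` with `3`.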